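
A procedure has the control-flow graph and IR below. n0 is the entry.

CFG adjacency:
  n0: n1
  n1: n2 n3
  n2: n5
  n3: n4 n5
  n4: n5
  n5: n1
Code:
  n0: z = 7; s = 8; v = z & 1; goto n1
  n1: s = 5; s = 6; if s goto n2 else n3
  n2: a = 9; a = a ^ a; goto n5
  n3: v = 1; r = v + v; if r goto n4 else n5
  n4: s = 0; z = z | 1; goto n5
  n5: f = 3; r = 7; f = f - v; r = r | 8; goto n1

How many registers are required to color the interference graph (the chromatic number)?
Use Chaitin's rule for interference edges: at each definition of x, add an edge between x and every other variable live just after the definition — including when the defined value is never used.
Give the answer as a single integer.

def/use:
  n0: def={s,v,z} ue=∅
  n1: def={s} ue=∅
  n2: def={a} ue=∅
  n3: def={r,v} ue=∅
  n4: def={s,z} ue={z}
  n5: def={f,r} ue={v}

Live sets:
  live n0: ∅→{v,z}
  live n1: {v,z}→{v,z}
  live n2: {v,z}→{v,z}
  live n3: {z}→{v,z}
  live n4: {v,z}→{v,z}
  live n5: {v,z}→{v,z}

Interfere edges:
  a — {v,z}
  f — {r,v,z}
  r — {f,v,z}
  s — {v,z}
  v — {a,f,r,s,z}
  z — {a,f,r,s,v}

Chromatic number:
  {f,r,v,z} pairwise interfere (4-clique) ⇒ χ ≥ 4
  4-colouring: r0={v}  r1={z}  r2={a,f,s}  r3={r}
  χ = 4

Answer: 4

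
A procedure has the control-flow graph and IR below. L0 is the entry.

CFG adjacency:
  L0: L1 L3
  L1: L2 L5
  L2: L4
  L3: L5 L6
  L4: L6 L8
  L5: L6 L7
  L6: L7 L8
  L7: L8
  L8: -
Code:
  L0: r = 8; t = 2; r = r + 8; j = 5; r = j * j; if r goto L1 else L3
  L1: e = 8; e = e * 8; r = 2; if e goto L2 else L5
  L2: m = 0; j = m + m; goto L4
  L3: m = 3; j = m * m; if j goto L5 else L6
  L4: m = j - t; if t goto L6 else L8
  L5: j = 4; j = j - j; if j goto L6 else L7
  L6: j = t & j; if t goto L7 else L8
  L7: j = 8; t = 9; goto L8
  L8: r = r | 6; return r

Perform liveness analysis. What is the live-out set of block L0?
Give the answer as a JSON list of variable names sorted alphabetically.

def/use:
  L0 def {j,r,t} use ∅
  L1 def {e,r} use ∅
  L2 def {j,m} use ∅
  L3 def {j,m} use ∅
  L4 def {m} use {j,t}
  L5 def {j} use ∅
  L6 def {j} use {j,t}
  L7 def {j,t} use ∅
  L8 def {r} use {r}

Liveness:
  live L0: ∅→{r,t}
  live L1: {t}→{r,t}
  live L2: {r,t}→{j,r,t}
  live L3: {r,t}→{j,r,t}
  live L4: {j,r,t}→{j,r,t}
  live L5: {r,t}→{j,r,t}
  live L6: {j,r,t}→{r}
  live L7: {r}→{r}
  live L8: {r}→∅

live-out(L0) = ["r", "t"]

Answer: ["r", "t"]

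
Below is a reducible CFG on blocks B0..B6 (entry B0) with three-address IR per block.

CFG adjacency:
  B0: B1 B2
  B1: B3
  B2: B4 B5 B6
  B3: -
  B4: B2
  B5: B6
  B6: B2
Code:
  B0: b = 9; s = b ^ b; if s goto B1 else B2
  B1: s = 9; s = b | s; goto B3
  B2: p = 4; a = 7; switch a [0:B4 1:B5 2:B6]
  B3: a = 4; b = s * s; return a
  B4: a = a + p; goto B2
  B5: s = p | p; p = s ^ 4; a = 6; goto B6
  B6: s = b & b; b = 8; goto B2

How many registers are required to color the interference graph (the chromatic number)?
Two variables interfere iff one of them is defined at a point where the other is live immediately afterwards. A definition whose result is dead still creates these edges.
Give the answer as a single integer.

Answer: 3

Working:
def/use:
  B0 def {b,s} use ∅
  B1 def {s} use {b}
  B2 def {a,p} use ∅
  B3 def {a,b} use {s}
  B4 def {a} use {a,p}
  B5 def {a,p,s} use {p}
  B6 def {b,s} use {b}

Live sets:
  B0 li=∅ lo={b}
  B1 li={b} lo={s}
  B2 li={b} lo={a,b,p}
  B3 li={s} lo=∅
  B4 li={a,b,p} lo={b}
  B5 li={b,p} lo={b}
  B6 li={b} lo={b}

Conflict graph:
  a — {b,p,s}
  b — {a,p,s}
  p — {a,b}
  s — {a,b}

Registers:
  lower bound: {a,b,p} mutually conflict ⇒ χ ≥ 3
  assign a→c0 b→c1 p→c2 s→c2 — no edge inside a register ⇒ χ ≤ 3
  χ = 3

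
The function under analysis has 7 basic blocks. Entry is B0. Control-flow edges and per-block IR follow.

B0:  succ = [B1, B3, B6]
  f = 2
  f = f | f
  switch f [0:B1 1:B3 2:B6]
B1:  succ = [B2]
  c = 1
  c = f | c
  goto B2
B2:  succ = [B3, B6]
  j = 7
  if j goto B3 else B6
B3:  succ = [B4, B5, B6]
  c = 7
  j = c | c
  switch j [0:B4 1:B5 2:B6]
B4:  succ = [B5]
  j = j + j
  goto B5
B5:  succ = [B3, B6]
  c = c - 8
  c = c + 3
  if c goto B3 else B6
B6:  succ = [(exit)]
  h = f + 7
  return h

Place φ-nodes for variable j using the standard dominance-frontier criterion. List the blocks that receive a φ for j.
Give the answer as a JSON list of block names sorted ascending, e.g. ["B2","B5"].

idom tree: B1←B0 B2←B1 B3←B0 B4←B3 B5←B3 B6←B0
Join-block Dom:
  B3: preds {B0,B2,B5}: {B0} ∩ {B0,B1,B2} ∩ {B0,B3,B5} = {B0}; idom=B0
  B5: preds {B3,B4}: {B0,B3} ∩ {B0,B3,B4} = {B0,B3}; idom=B3
  B6: preds {B0,B2,B3,B5}: {B0} ∩ {B0,B1,B2} ∩ {B0,B3} ∩ {B0,B3,B5} = {B0}; idom=B0

Frontier:
  B3←B0: walk · to B0
  B3←B2: walk B2→B1 to B0
  B3←B5: walk B5→B3 to B0
  B5←B3: walk · to B3
  B5←B4: walk B4 to B3
  B6←B0: walk · to B0
  B6←B2: walk B2→B1 to B0
  B6←B3: walk B3 to B0
  B6←B5: walk B5→B3 to B0
  DF(B0)=∅
  DF(B1)={B3,B6}
  DF(B2)={B3,B6}
  DF(B3)={B3,B6}
  DF(B4)={B5}
  DF(B5)={B3,B6}
  DF(B6)=∅

φ for j: defs {B2,B3,B4}
  DF⁺ = {B3,B5,B6}

Answer: ["B3", "B5", "B6"]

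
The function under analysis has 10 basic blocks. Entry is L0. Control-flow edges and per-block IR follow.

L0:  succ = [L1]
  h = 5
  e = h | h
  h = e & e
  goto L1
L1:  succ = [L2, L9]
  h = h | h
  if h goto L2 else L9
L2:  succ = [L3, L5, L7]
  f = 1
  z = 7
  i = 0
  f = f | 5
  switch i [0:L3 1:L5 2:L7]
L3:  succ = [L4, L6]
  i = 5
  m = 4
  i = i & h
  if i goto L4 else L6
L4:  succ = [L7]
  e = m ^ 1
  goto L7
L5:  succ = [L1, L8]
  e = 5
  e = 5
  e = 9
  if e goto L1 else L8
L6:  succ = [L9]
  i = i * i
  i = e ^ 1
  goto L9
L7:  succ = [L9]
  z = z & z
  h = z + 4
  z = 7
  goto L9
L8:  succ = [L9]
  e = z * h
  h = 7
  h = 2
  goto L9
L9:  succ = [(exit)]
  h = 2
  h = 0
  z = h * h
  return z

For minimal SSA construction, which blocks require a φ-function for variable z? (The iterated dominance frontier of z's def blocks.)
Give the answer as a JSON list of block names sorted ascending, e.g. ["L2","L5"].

idom tree: L1←L0 L2←L1 L3←L2 L4←L3 L5←L2 L6←L3 L7←L2 L8←L5 L9←L1
Dom at joins:
  L1: preds {L0,L5}: {L0} ∩ {L0,L1,L2,L5} = {L0}; idom=L0
  L7: preds {L2,L4}: {L0,L1,L2} ∩ {L0,L1,L2,L3,L4} = {L0,L1,L2}; idom=L2
  L9: preds {L1,L6,L7,L8}: {L0,L1} ∩ {L0,L1,L2,L3,L6} ∩ {L0,L1,L2,L7} ∩ {L0,L1,L2,L5,L8} = {L0,L1}; idom=L1

DF walk-up:
  join L1 pred L0: · stop@L0
  join L1 pred L5: L5→L2→L1 stop@L0
  join L7 pred L2: · stop@L2
  join L7 pred L4: L4→L3 stop@L2
  join L9 pred L1: · stop@L1
  join L9 pred L6: L6→L3→L2 stop@L1
  join L9 pred L7: L7→L2 stop@L1
  join L9 pred L8: L8→L5→L2 stop@L1
  DF(L0)=∅
  DF(L1)={L1}
  DF(L2)={L1,L9}
  DF(L3)={L7,L9}
  DF(L4)={L7}
  DF(L5)={L1,L9}
  DF(L6)={L9}
  DF(L7)={L9}
  DF(L8)={L9}
  DF(L9)=∅

φ for z: defs {L2,L7,L9}
  DF⁺ = {L1,L9}

Answer: ["L1", "L9"]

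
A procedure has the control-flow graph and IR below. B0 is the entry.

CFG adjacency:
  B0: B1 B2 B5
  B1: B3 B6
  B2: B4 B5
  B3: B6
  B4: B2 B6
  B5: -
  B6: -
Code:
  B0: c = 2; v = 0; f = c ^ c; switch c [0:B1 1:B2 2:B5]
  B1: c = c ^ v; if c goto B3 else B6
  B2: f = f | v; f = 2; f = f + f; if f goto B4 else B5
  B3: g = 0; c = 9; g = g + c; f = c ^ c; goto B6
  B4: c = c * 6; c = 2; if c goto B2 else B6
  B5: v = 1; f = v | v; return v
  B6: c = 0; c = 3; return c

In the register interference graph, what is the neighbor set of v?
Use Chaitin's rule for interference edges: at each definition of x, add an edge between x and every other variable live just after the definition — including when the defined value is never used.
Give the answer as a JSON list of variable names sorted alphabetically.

Block summaries:
  B0: def={c,f,v} ue=∅
  B1: def={c} ue={c,v}
  B2: def={f} ue={f,v}
  B3: def={c,f,g} ue=∅
  B4: def={c} ue={c}
  B5: def={f,v} ue=∅
  B6: def={c} ue=∅

Liveness:
  B0: in=∅ out={c,f,v}
  B1: in={c,v} out=∅
  B2: in={c,f,v} out={c,f,v}
  B3: in=∅ out=∅
  B4: in={c,f,v} out={c,f,v}
  B5: in=∅ out=∅
  B6: in=∅ out=∅

Interfere edges:
  c — {f,g,v}
  f — {c,v}
  g — {c}
  v — {c,f}

N(v) = ["c", "f"]

Answer: ["c", "f"]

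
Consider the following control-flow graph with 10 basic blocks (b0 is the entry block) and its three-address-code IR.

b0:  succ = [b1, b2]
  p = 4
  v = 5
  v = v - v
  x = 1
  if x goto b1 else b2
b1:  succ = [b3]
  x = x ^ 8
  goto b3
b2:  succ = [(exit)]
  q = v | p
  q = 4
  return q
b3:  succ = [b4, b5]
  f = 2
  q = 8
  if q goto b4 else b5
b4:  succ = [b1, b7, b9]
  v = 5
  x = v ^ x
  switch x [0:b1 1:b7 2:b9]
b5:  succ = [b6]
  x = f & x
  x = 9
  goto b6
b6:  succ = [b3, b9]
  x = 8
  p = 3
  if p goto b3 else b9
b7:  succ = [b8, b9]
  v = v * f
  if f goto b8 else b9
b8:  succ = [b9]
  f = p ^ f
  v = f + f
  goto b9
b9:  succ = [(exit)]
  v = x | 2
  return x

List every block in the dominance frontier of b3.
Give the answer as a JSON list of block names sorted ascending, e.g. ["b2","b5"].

Answer: ["b1", "b3"]

Working:
idom tree: b1←b0 b2←b0 b3←b1 b4←b3 b5←b3 b6←b5 b7←b4 b8←b7 b9←b3
Dom∩ at merges:
  b1: preds {b0,b4}: {b0} ∩ {b0,b1,b3,b4} = {b0}; idom=b0
  b3: preds {b1,b6}: {b0,b1} ∩ {b0,b1,b3,b5,b6} = {b0,b1}; idom=b1
  b9: preds {b4,b6,b7,b8}: {b0,b1,b3,b4} ∩ {b0,b1,b3,b5,b6} ∩ {b0,b1,b3,b4,b7} ∩ {b0,b1,b3,b4,b7,b8} = {b0,b1,b3}; idom=b3

Frontier:
  b1←b0: walk · to b0
  b1←b4: walk b4→b3→b1 to b0
  b3←b1: walk · to b1
  b3←b6: walk b6→b5→b3 to b1
  b9←b4: walk b4 to b3
  b9←b6: walk b6→b5 to b3
  b9←b7: walk b7→b4 to b3
  b9←b8: walk b8→b7→b4 to b3
  b0 → ∅
  b1 → {b1}
  b2 → ∅
  b3 → {b1,b3}
  b4 → {b1,b9}
  b5 → {b3,b9}
  b6 → {b3,b9}
  b7 → {b9}
  b8 → {b9}
  b9 → ∅

DF(b3) = ["b1", "b3"]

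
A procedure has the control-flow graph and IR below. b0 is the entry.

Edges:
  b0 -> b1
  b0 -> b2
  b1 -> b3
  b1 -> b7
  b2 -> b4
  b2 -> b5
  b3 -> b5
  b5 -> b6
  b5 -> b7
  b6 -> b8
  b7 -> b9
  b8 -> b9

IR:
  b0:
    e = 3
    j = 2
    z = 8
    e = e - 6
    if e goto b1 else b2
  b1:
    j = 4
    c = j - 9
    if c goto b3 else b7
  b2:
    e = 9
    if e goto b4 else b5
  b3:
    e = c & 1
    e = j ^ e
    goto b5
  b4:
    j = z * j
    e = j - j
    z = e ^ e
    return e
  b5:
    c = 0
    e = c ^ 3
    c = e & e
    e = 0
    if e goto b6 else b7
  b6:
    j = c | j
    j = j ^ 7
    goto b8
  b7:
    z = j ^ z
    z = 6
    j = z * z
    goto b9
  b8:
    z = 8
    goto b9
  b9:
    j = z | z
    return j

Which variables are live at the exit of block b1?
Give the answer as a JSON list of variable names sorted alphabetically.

def/use:
  b0 def {e,j,z} use ∅
  b1 def {c,j} use ∅
  b2 def {e} use ∅
  b3 def {e} use {c,j}
  b4 def {e,j,z} use {j,z}
  b5 def {c,e} use ∅
  b6 def {j} use {c,j}
  b7 def {j,z} use {j,z}
  b8 def {z} use ∅
  b9 def {j} use {z}

Liveness:
  b0: in=∅ out={j,z}
  b1: in={z} out={c,j,z}
  b2: in={j,z} out={j,z}
  b3: in={c,j,z} out={j,z}
  b4: in={j,z} out=∅
  b5: in={j,z} out={c,j,z}
  b6: in={c,j} out=∅
  b7: in={j,z} out={z}
  b8: in=∅ out={z}
  b9: in={z} out=∅

live-out(b1) = ["c", "j", "z"]

Answer: ["c", "j", "z"]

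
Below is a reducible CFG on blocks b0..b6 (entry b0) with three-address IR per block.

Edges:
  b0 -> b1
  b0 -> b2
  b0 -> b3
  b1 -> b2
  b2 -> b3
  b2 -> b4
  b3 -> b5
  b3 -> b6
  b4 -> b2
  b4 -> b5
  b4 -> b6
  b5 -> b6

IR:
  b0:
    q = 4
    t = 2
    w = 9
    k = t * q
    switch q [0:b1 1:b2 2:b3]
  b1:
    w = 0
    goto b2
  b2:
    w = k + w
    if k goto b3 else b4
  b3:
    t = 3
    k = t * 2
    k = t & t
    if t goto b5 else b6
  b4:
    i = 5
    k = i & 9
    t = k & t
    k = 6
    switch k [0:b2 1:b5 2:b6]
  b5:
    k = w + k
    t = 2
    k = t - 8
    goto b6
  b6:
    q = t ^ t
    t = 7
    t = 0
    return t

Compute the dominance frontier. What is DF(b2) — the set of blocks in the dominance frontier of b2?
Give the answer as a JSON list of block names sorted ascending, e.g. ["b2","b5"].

Answer: ["b2", "b3", "b5", "b6"]

Working:
idom tree: b1←b0 b2←b0 b3←b0 b4←b2 b5←b0 b6←b0
Join-block Dom:
  b2: preds {b0,b1,b4}: {b0} ∩ {b0,b1} ∩ {b0,b2,b4} = {b0}; idom=b0
  b3: preds {b0,b2}: {b0} ∩ {b0,b2} = {b0}; idom=b0
  b5: preds {b3,b4}: {b0,b3} ∩ {b0,b2,b4} = {b0}; idom=b0
  b6: preds {b3,b4,b5}: {b0,b3} ∩ {b0,b2,b4} ∩ {b0,b5} = {b0}; idom=b0

DF derivation:
  join b2 pred b0: · stop@b0
  join b2 pred b1: b1 stop@b0
  join b2 pred b4: b4→b2 stop@b0
  join b3 pred b0: · stop@b0
  join b3 pred b2: b2 stop@b0
  join b5 pred b3: b3 stop@b0
  join b5 pred b4: b4→b2 stop@b0
  join b6 pred b3: b3 stop@b0
  join b6 pred b4: b4→b2 stop@b0
  join b6 pred b5: b5 stop@b0
  DF(b0)=∅
  DF(b1)={b2}
  DF(b2)={b2,b3,b5,b6}
  DF(b3)={b5,b6}
  DF(b4)={b2,b5,b6}
  DF(b5)={b6}
  DF(b6)=∅

DF(b2) = ["b2", "b3", "b5", "b6"]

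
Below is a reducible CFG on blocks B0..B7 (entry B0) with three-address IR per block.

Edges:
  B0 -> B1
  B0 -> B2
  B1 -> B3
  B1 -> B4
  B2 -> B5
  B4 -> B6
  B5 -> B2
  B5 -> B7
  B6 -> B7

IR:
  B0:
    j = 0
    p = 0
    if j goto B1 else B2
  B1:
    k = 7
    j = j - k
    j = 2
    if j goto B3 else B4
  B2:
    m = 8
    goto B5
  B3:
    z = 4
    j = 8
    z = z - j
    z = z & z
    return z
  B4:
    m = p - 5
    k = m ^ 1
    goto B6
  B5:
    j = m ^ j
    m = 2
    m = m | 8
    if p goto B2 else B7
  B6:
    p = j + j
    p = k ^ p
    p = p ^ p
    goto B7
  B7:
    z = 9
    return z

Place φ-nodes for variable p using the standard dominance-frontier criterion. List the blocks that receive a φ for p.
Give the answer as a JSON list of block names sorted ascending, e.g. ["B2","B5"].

idom tree: B1←B0 B2←B0 B3←B1 B4←B1 B5←B2 B6←B4 B7←B0
Join-block Dom:
  B2: preds {B0,B5}: {B0} ∩ {B0,B2,B5} = {B0}; idom=B0
  B7: preds {B5,B6}: {B0,B2,B5} ∩ {B0,B1,B4,B6} = {B0}; idom=B0

DF derivation:
  B2←B0: walk · to B0
  B2←B5: walk B5→B2 to B0
  B7←B5: walk B5→B2 to B0
  B7←B6: walk B6→B4→B1 to B0
  B0 → ∅
  B1 → {B7}
  B2 → {B2,B7}
  B3 → ∅
  B4 → {B7}
  B5 → {B2,B7}
  B6 → {B7}
  B7 → ∅

φ for p: defs {B0,B6}
  DF⁺ = {B7}

Answer: ["B7"]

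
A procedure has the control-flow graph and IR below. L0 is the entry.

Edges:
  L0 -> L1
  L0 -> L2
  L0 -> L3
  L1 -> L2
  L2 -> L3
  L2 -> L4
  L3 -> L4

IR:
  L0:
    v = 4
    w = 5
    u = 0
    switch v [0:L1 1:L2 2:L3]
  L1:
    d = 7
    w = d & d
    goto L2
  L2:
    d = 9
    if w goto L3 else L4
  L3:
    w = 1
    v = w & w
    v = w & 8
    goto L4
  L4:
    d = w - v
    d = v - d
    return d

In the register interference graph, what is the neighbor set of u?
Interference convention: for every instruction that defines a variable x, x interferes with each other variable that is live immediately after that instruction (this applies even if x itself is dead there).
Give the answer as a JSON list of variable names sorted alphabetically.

def/use:
  L0: def={u,v,w} ue=∅
  L1: def={d,w} ue=∅
  L2: def={d} ue={w}
  L3: def={v,w} ue=∅
  L4: def={d} ue={v,w}

Liveness:
  L0 li=∅ lo={v,w}
  L1 li={v} lo={v,w}
  L2 li={v,w} lo={v,w}
  L3 li=∅ lo={v,w}
  L4 li={v,w} lo=∅

Conflict graph:
  d↔{v,w}
  u↔{v,w}
  v↔{d,u,w}
  w↔{d,u,v}

N(u) = ["v", "w"]

Answer: ["v", "w"]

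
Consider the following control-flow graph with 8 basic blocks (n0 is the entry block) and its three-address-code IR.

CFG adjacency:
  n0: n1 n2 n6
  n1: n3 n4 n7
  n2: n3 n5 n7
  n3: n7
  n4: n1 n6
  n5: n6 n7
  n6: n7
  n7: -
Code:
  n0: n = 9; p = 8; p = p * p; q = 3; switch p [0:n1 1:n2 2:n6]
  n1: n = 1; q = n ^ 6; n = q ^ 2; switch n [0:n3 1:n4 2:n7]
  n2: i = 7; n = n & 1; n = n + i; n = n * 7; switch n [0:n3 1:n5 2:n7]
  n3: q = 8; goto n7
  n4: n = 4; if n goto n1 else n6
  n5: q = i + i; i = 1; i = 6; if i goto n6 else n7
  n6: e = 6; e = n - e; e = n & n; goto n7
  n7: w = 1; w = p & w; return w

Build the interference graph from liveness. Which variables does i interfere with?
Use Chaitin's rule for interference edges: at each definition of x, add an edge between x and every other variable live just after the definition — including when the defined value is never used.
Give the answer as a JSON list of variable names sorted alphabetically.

Answer: ["n", "p"]

Derivation:
Per-block:
  n0 def {n,p,q} use ∅
  n1 def {n,q} use ∅
  n2 def {i,n} use {n}
  n3 def {q} use ∅
  n4 def {n} use ∅
  n5 def {i,q} use {i}
  n6 def {e} use {n}
  n7 def {w} use {p}

Liveness:
  n0: in=∅ out={n,p}
  n1: in={p} out={p}
  n2: in={n,p} out={i,n,p}
  n3: in={p} out={p}
  n4: in={p} out={n,p}
  n5: in={i,n,p} out={n,p}
  n6: in={n,p} out={p}
  n7: in={p} out=∅

Conflict graph:
  e: {n,p}
  i: {n,p}
  n: {e,i,p,q}
  p: {e,i,n,q,w}
  q: {n,p}
  w: {p}

N(i) = ["n", "p"]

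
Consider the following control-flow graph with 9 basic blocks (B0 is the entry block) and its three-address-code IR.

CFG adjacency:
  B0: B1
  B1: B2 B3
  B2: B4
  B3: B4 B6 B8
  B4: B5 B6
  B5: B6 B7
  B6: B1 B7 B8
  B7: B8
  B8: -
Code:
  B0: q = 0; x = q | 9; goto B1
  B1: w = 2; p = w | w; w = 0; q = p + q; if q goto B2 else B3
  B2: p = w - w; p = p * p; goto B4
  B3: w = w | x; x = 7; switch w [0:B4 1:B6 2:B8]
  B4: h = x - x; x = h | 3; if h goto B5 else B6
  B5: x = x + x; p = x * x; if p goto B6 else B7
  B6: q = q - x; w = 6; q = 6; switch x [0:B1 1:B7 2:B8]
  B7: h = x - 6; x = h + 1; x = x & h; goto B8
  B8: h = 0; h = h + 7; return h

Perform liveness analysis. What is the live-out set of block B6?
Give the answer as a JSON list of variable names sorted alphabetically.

Answer: ["q", "x"]

Derivation:
def/use:
  B0 def {q,x} use ∅
  B1 def {p,q,w} use {q}
  B2 def {p} use {w}
  B3 def {w,x} use {w,x}
  B4 def {h,x} use {x}
  B5 def {p,x} use {x}
  B6 def {q,w} use {q,x}
  B7 def {h,x} use {x}
  B8 def {h} use ∅

Liveness:
  B0 li=∅ lo={q,x}
  B1 li={q,x} lo={q,w,x}
  B2 li={q,w,x} lo={q,x}
  B3 li={q,w,x} lo={q,x}
  B4 li={q,x} lo={q,x}
  B5 li={q,x} lo={q,x}
  B6 li={q,x} lo={q,x}
  B7 li={x} lo=∅
  B8 li=∅ lo=∅

live-out(B6) = ["q", "x"]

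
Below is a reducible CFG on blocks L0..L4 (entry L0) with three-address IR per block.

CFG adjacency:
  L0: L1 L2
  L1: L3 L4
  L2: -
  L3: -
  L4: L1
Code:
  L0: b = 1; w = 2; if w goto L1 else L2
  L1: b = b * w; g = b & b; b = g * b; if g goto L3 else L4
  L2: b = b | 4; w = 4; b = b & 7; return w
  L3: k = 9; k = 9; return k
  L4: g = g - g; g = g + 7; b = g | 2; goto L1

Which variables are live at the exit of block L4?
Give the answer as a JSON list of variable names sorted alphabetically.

Answer: ["b", "w"]

Analysis:
Per-block:
  L0 def {b,w} use ∅
  L1 def {b,g} use {b,w}
  L2 def {b,w} use {b}
  L3 def {k} use ∅
  L4 def {b,g} use {g}

Liveness:
  live L0: ∅→{b,w}
  live L1: {b,w}→{g,w}
  live L2: {b}→∅
  live L3: ∅→∅
  live L4: {g,w}→{b,w}

live-out(L4) = ["b", "w"]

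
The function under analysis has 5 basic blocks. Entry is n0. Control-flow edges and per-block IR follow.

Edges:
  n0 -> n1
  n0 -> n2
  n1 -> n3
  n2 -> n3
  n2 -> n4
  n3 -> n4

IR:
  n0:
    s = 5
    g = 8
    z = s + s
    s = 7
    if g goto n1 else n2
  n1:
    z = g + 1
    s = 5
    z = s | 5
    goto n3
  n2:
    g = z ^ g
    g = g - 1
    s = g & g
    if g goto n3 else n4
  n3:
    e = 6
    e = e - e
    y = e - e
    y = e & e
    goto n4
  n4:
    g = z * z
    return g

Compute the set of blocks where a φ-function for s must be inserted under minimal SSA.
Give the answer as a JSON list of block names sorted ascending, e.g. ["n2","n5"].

Answer: ["n3", "n4"]

Analysis:
idom tree: n1←n0 n2←n0 n3←n0 n4←n0
Join-block Dom:
  n3: preds {n1,n2}: {n0,n1} ∩ {n0,n2} = {n0}; idom=n0
  n4: preds {n2,n3}: {n0,n2} ∩ {n0,n3} = {n0}; idom=n0

DF walk-up:
  n3←n1: walk n1 to n0
  n3←n2: walk n2 to n0
  n4←n2: walk n2 to n0
  n4←n3: walk n3 to n0
  n0: DF=∅
  n1: DF={n3}
  n2: DF={n3,n4}
  n3: DF={n4}
  n4: DF=∅

φ for s: defs {n0,n1,n2}
  DF⁺ = {n3,n4}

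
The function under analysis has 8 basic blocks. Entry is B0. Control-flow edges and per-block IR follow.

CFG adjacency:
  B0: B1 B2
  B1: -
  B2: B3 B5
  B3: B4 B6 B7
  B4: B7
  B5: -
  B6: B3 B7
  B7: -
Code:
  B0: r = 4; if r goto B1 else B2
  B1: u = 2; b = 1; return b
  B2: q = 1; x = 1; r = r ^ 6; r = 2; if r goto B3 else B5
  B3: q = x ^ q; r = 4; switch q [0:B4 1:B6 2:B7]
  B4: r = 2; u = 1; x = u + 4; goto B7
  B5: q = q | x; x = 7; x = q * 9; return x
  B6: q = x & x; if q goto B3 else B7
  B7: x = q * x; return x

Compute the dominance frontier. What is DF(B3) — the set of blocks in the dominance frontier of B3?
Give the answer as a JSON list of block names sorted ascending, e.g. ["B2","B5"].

Answer: ["B3"]

Analysis:
idom tree: B1←B0 B2←B0 B3←B2 B4←B3 B5←B2 B6←B3 B7←B3
Join-block Dom:
  B3: preds {B2,B6}: {B0,B2} ∩ {B0,B2,B3,B6} = {B0,B2}; idom=B2
  B7: preds {B3,B4,B6}: {B0,B2,B3} ∩ {B0,B2,B3,B4} ∩ {B0,B2,B3,B6} = {B0,B2,B3}; idom=B3

DF derivation:
  join B3 pred B2: · stop@B2
  join B3 pred B6: B6→B3 stop@B2
  join B7 pred B3: · stop@B3
  join B7 pred B4: B4 stop@B3
  join B7 pred B6: B6 stop@B3
  B0 → ∅
  B1 → ∅
  B2 → ∅
  B3 → {B3}
  B4 → {B7}
  B5 → ∅
  B6 → {B3,B7}
  B7 → ∅

DF(B3) = ["B3"]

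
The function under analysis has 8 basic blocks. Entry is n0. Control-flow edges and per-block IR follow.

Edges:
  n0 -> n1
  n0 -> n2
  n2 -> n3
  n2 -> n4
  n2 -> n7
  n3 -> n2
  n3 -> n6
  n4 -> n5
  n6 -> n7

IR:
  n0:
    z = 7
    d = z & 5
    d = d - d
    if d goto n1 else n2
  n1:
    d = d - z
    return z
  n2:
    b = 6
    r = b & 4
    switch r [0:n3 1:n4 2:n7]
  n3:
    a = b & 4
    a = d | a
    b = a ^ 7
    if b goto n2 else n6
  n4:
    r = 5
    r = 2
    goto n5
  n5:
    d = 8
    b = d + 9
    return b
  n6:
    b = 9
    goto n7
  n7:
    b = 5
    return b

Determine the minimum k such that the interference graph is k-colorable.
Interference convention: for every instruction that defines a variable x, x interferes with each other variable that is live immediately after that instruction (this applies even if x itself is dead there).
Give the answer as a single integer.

Per-block:
  n0: def={d,z} ue=∅
  n1: def={d} ue={d,z}
  n2: def={b,r} ue=∅
  n3: def={a,b} ue={b,d}
  n4: def={r} ue=∅
  n5: def={b,d} ue=∅
  n6: def={b} ue=∅
  n7: def={b} ue=∅

Liveness:
  n0: in=∅ out={d,z}
  n1: in={d,z} out=∅
  n2: in={d} out={b,d}
  n3: in={b,d} out={d}
  n4: in=∅ out=∅
  n5: in=∅ out=∅
  n6: in=∅ out=∅
  n7: in=∅ out=∅

Interfere edges:
  a↔{d}
  b↔{d,r}
  d↔{a,b,r,z}
  r↔{b,d}
  z↔{d}

Chromatic number:
  clique {b,d,r} ⇒ need ≥ 3
  3-colouring: r0={d}  r1={a,b,z}  r2={r}
  χ = 3

Answer: 3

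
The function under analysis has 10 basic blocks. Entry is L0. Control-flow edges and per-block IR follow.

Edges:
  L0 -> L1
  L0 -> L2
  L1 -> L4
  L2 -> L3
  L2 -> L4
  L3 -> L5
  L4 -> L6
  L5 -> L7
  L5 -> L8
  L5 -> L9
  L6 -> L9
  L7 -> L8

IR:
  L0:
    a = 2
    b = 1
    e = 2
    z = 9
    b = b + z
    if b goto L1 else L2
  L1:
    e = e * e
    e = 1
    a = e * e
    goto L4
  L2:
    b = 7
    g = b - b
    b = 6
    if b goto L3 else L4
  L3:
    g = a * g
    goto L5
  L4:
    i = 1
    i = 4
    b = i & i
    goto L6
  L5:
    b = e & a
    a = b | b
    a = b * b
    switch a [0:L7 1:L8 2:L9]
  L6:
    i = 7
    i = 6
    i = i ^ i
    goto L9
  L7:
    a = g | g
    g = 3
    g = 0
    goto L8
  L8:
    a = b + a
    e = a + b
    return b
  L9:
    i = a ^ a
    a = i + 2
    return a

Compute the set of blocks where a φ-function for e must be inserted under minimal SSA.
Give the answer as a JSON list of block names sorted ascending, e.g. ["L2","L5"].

idom tree: L1←L0 L2←L0 L3←L2 L4←L0 L5←L3 L6←L4 L7←L5 L8←L5 L9←L0
Dom∩ at merges:
  L4: preds {L1,L2}: {L0,L1} ∩ {L0,L2} = {L0}; idom=L0
  L8: preds {L5,L7}: {L0,L2,L3,L5} ∩ {L0,L2,L3,L5,L7} = {L0,L2,L3,L5}; idom=L5
  L9: preds {L5,L6}: {L0,L2,L3,L5} ∩ {L0,L4,L6} = {L0}; idom=L0

Frontier:
  join L4 pred L1: L1 stop@L0
  join L4 pred L2: L2 stop@L0
  join L8 pred L5: · stop@L5
  join L8 pred L7: L7 stop@L5
  join L9 pred L5: L5→L3→L2 stop@L0
  join L9 pred L6: L6→L4 stop@L0
  DF(L0)=∅
  DF(L1)={L4}
  DF(L2)={L4,L9}
  DF(L3)={L9}
  DF(L4)={L9}
  DF(L5)={L9}
  DF(L6)={L9}
  DF(L7)={L8}
  DF(L8)=∅
  DF(L9)=∅

φ for e: defs {L0,L1,L8}
  DF⁺ = {L4,L9}

Answer: ["L4", "L9"]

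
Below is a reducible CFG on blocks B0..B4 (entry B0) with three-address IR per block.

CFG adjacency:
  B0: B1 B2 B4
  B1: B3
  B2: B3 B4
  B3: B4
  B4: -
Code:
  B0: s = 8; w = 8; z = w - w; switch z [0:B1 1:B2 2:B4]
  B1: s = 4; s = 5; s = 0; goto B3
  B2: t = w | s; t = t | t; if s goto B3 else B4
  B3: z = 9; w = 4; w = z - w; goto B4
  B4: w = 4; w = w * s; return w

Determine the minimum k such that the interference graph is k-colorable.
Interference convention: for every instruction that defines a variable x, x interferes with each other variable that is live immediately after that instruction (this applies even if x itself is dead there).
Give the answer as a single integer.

Answer: 3

Analysis:
Block summaries:
  B0 def {s,w,z} use ∅
  B1 def {s} use ∅
  B2 def {t} use {s,w}
  B3 def {w,z} use ∅
  B4 def {w} use {s}

Live sets:
  live B0: ∅→{s,w}
  live B1: ∅→{s}
  live B2: {s,w}→{s}
  live B3: {s}→{s}
  live B4: {s}→∅

Interfere edges:
  s — {t,w,z}
  t — {s}
  w — {s,z}
  z — {s,w}

Colouring:
  {s,w,z} pairwise interfere (3-clique) ⇒ χ ≥ 3
  3-colouring: r0={s}  r1={t,w}  r2={z}
  χ = 3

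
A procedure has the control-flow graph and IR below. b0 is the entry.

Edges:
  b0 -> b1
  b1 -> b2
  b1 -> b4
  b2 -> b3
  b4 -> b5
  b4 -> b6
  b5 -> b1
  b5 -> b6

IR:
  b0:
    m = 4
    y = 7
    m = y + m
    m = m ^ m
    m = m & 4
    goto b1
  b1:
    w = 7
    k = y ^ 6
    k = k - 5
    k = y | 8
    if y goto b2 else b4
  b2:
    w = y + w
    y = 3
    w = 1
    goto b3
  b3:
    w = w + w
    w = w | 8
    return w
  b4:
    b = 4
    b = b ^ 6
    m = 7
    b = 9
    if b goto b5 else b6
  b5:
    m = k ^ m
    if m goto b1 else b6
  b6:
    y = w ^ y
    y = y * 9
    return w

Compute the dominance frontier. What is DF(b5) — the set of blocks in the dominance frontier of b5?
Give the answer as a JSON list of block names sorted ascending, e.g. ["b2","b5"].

Answer: ["b1", "b6"]

Derivation:
idom tree: b1←b0 b2←b1 b3←b2 b4←b1 b5←b4 b6←b4
Dom∩ at merges:
  b1: preds {b0,b5}: {b0} ∩ {b0,b1,b4,b5} = {b0}; idom=b0
  b6: preds {b4,b5}: {b0,b1,b4} ∩ {b0,b1,b4,b5} = {b0,b1,b4}; idom=b4

DF walk-up:
  b1←b0: walk · to b0
  b1←b5: walk b5→b4→b1 to b0
  b6←b4: walk · to b4
  b6←b5: walk b5 to b4
  b0 → ∅
  b1 → {b1}
  b2 → ∅
  b3 → ∅
  b4 → {b1}
  b5 → {b1,b6}
  b6 → ∅

DF(b5) = ["b1", "b6"]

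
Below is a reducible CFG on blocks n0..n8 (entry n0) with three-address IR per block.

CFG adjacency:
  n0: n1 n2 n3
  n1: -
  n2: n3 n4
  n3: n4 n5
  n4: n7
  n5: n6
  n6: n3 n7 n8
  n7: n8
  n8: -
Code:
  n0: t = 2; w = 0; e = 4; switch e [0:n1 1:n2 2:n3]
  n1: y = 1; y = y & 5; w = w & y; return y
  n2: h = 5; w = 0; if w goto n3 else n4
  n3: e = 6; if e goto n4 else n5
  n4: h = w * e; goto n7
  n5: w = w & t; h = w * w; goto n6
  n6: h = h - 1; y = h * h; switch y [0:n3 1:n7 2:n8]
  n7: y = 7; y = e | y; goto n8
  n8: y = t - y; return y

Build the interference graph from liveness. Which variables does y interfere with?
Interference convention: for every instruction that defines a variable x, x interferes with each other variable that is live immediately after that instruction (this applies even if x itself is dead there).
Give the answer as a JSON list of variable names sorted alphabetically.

def/use:
  n0: def={e,t,w} ue=∅
  n1: def={w,y} ue={w}
  n2: def={h,w} ue=∅
  n3: def={e} ue=∅
  n4: def={h} ue={e,w}
  n5: def={h,w} ue={t,w}
  n6: def={h,y} ue={h}
  n7: def={y} ue={e}
  n8: def={y} ue={t,y}

Liveness:
  n0 li=∅ lo={e,t,w}
  n1 li={w} lo=∅
  n2 li={e,t} lo={e,t,w}
  n3 li={t,w} lo={e,t,w}
  n4 li={e,t,w} lo={e,t}
  n5 li={e,t,w} lo={e,h,t,w}
  n6 li={e,h,t,w} lo={e,t,w,y}
  n7 li={e,t} lo={t,y}
  n8 li={t,y} lo=∅

Interfere edges:
  e: {h,t,w,y}
  h: {e,t,w}
  t: {e,h,w,y}
  w: {e,h,t,y}
  y: {e,t,w}

N(y) = ["e", "t", "w"]

Answer: ["e", "t", "w"]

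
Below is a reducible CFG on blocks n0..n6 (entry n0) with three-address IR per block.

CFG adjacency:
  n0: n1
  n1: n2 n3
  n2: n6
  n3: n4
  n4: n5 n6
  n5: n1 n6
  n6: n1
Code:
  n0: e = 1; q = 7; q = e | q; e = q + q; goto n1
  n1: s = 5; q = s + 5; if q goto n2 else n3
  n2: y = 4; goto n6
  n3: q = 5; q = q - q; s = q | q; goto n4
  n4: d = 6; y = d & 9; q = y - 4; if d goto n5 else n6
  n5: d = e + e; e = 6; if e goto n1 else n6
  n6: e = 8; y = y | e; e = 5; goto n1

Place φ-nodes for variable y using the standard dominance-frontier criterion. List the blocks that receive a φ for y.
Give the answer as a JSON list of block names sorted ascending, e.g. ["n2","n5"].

Answer: ["n1", "n6"]

Derivation:
idom tree: n1←n0 n2←n1 n3←n1 n4←n3 n5←n4 n6←n1
Dom at joins:
  n1: preds {n0,n5,n6}: {n0} ∩ {n0,n1,n3,n4,n5} ∩ {n0,n1,n6} = {n0}; idom=n0
  n6: preds {n2,n4,n5}: {n0,n1,n2} ∩ {n0,n1,n3,n4} ∩ {n0,n1,n3,n4,n5} = {n0,n1}; idom=n1

DF walk-up:
  join n1 pred n0: · stop@n0
  join n1 pred n5: n5→n4→n3→n1 stop@n0
  join n1 pred n6: n6→n1 stop@n0
  join n6 pred n2: n2 stop@n1
  join n6 pred n4: n4→n3 stop@n1
  join n6 pred n5: n5→n4→n3 stop@n1
  DF(n0)=∅
  DF(n1)={n1}
  DF(n2)={n6}
  DF(n3)={n1,n6}
  DF(n4)={n1,n6}
  DF(n5)={n1,n6}
  DF(n6)={n1}

φ for y: defs {n2,n4,n6}
  DF⁺ = {n1,n6}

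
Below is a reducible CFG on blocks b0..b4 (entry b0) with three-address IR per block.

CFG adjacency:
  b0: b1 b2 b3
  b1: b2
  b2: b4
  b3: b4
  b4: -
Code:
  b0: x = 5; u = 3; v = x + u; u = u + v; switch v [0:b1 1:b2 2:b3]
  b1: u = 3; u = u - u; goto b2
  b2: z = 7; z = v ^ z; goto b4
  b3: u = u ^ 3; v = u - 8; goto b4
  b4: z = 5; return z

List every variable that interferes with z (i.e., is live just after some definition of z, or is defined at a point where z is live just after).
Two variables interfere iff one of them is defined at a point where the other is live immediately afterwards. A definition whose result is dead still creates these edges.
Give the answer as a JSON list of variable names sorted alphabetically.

Answer: ["v"]

Working:
Per-block:
  b0: def={u,v,x} ue=∅
  b1: def={u} ue=∅
  b2: def={z} ue={v}
  b3: def={u,v} ue={u}
  b4: def={z} ue=∅

Backward fixpoint:
  b0: in=∅ out={u,v}
  b1: in={v} out={v}
  b2: in={v} out=∅
  b3: in={u} out=∅
  b4: in=∅ out=∅

Interference:
  u↔{v,x}
  v↔{u,z}
  x↔{u}
  z↔{v}

N(z) = ["v"]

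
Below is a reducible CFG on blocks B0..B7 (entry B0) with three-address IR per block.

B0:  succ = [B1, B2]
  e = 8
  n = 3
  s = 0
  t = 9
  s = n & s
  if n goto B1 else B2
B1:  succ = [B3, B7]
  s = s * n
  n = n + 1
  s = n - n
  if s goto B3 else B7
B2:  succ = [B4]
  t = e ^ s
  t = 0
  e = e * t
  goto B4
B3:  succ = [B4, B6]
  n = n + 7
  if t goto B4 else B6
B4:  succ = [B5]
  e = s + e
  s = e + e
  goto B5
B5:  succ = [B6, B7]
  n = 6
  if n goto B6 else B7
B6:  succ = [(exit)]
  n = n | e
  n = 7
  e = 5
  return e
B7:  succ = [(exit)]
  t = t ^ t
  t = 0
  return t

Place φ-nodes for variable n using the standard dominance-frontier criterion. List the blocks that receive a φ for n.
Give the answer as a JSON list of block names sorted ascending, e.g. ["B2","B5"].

idom tree: B1←B0 B2←B0 B3←B1 B4←B0 B5←B4 B6←B0 B7←B0
Dom∩ at merges:
  B4: preds {B2,B3}: {B0,B2} ∩ {B0,B1,B3} = {B0}; idom=B0
  B6: preds {B3,B5}: {B0,B1,B3} ∩ {B0,B4,B5} = {B0}; idom=B0
  B7: preds {B1,B5}: {B0,B1} ∩ {B0,B4,B5} = {B0}; idom=B0

Frontier:
  join B4 pred B2: B2 stop@B0
  join B4 pred B3: B3→B1 stop@B0
  join B6 pred B3: B3→B1 stop@B0
  join B6 pred B5: B5→B4 stop@B0
  join B7 pred B1: B1 stop@B0
  join B7 pred B5: B5→B4 stop@B0
  B0: DF=∅
  B1: DF={B4,B6,B7}
  B2: DF={B4}
  B3: DF={B4,B6}
  B4: DF={B6,B7}
  B5: DF={B6,B7}
  B6: DF=∅
  B7: DF=∅

φ for n: defs {B0,B1,B3,B5,B6}
  DF⁺ = {B4,B6,B7}

Answer: ["B4", "B6", "B7"]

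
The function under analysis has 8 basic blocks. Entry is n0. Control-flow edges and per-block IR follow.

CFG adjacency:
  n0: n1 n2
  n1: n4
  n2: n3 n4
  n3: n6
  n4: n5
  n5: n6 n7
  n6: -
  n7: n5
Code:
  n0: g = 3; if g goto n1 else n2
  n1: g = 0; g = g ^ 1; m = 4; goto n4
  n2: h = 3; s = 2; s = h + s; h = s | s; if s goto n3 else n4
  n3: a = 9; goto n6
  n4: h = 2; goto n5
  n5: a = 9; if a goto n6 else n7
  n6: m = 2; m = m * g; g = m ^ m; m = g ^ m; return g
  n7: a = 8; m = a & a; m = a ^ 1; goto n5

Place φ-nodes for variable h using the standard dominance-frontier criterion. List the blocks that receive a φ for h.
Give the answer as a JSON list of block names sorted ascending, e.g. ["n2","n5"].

idom tree: n1←n0 n2←n0 n3←n2 n4←n0 n5←n4 n6←n0 n7←n5
Join-block Dom:
  n4: preds {n1,n2}: {n0,n1} ∩ {n0,n2} = {n0}; idom=n0
  n5: preds {n4,n7}: {n0,n4} ∩ {n0,n4,n5,n7} = {n0,n4}; idom=n4
  n6: preds {n3,n5}: {n0,n2,n3} ∩ {n0,n4,n5} = {n0}; idom=n0

DF walk-up:
  join n4 pred n1: n1 stop@n0
  join n4 pred n2: n2 stop@n0
  join n5 pred n4: · stop@n4
  join n5 pred n7: n7→n5 stop@n4
  join n6 pred n3: n3→n2 stop@n0
  join n6 pred n5: n5→n4 stop@n0
  DF(n0)=∅
  DF(n1)={n4}
  DF(n2)={n4,n6}
  DF(n3)={n6}
  DF(n4)={n6}
  DF(n5)={n5,n6}
  DF(n6)=∅
  DF(n7)={n5}

φ for h: defs {n2,n4}
  DF⁺ = {n4,n6}

Answer: ["n4", "n6"]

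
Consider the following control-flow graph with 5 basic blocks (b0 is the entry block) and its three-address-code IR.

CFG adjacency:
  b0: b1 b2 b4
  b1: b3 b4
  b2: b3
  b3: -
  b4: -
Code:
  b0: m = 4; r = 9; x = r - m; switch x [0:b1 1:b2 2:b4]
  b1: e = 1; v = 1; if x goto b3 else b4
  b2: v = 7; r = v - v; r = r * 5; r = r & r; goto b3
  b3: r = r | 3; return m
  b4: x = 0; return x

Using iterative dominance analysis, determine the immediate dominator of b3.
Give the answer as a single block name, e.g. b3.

idom tree: b1←b0 b2←b0 b3←b0 b4←b0
Dom∩ at merges:
  b3: preds {b1,b2}: {b0,b1} ∩ {b0,b2} = {b0}; idom=b0
  b4: preds {b0,b1}: {b0} ∩ {b0,b1} = {b0}; idom=b0

idom(b3) = b0

Answer: b0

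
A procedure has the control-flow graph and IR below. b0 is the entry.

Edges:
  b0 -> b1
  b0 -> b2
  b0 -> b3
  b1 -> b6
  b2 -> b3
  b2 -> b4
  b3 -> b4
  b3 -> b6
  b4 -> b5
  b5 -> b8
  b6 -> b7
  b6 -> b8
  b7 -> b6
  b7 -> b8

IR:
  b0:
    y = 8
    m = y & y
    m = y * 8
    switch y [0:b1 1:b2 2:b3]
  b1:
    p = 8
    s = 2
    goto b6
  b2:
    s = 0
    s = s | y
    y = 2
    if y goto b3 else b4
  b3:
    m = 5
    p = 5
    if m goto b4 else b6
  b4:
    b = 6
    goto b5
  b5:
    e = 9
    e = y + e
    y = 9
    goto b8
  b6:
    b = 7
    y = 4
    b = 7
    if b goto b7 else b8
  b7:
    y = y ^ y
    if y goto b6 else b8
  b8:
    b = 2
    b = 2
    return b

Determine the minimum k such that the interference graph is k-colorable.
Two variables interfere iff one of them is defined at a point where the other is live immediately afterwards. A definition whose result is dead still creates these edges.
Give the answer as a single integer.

Answer: 3

Analysis:
Per-block:
  b0: def={m,y} ue=∅
  b1: def={p,s} ue=∅
  b2: def={s,y} ue={y}
  b3: def={m,p} ue=∅
  b4: def={b} ue=∅
  b5: def={e,y} ue={y}
  b6: def={b,y} ue=∅
  b7: def={y} ue={y}
  b8: def={b} ue=∅

Liveness:
  b0 li=∅ lo={y}
  b1 li=∅ lo=∅
  b2 li={y} lo={y}
  b3 li={y} lo={y}
  b4 li={y} lo={y}
  b5 li={y} lo=∅
  b6 li=∅ lo={y}
  b7 li={y} lo=∅
  b8 li=∅ lo=∅

Interfere edges:
  b — {y}
  e — {y}
  m — {p,y}
  p — {m,y}
  s — {y}
  y — {b,e,m,p,s}

Chromatic number:
  lower bound: {m,p,y} mutually conflict ⇒ χ ≥ 3
  assign b→c1 e→c1 m→c1 p→c2 s→c1 y→c0 — no edge inside a register ⇒ χ ≤ 3
  χ = 3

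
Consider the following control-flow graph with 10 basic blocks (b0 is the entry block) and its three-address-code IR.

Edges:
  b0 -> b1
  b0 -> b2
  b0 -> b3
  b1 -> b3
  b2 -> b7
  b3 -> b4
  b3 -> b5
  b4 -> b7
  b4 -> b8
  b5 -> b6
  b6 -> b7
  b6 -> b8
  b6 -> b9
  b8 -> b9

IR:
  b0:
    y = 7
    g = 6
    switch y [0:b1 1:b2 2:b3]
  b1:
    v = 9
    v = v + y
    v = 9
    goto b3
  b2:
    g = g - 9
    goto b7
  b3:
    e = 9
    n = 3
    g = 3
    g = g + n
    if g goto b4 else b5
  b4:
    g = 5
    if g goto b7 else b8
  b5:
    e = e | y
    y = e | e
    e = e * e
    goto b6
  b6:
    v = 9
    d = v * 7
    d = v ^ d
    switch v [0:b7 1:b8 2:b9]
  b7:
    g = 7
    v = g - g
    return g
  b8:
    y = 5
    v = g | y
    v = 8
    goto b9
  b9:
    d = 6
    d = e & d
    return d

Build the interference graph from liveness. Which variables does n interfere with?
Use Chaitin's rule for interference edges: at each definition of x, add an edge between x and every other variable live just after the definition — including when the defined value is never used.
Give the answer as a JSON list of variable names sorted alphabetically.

Answer: ["e", "g", "y"]

Working:
def/use:
  b0: def={g,y} ue=∅
  b1: def={v} ue={y}
  b2: def={g} ue={g}
  b3: def={e,g,n} ue=∅
  b4: def={g} ue=∅
  b5: def={e,y} ue={e,y}
  b6: def={d,v} ue=∅
  b7: def={g,v} ue=∅
  b8: def={v,y} ue={g}
  b9: def={d} ue={e}

Backward fixpoint:
  b0: in=∅ out={g,y}
  b1: in={y} out={y}
  b2: in={g} out=∅
  b3: in={y} out={e,g,y}
  b4: in={e} out={e,g}
  b5: in={e,g,y} out={e,g}
  b6: in={e,g} out={e,g}
  b7: in=∅ out=∅
  b8: in={e,g} out={e}
  b9: in={e} out=∅

Interference:
  d — {e,g,v}
  e — {d,g,n,v,y}
  g — {d,e,n,v,y}
  n — {e,g,y}
  v — {d,e,g,y}
  y — {e,g,n,v}

N(n) = ["e", "g", "y"]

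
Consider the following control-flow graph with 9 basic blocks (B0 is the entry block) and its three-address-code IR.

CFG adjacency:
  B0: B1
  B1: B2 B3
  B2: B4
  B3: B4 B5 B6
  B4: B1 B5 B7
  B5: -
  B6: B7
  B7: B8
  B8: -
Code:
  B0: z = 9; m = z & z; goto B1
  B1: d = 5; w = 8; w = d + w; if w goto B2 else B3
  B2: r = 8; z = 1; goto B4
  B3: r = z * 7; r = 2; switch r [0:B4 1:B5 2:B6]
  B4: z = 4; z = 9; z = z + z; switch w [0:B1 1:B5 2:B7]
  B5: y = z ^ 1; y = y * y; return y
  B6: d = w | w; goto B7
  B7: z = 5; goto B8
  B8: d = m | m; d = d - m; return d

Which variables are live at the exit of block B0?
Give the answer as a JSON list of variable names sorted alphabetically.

Per-block:
  B0 def {m,z} use ∅
  B1 def {d,w} use ∅
  B2 def {r,z} use ∅
  B3 def {r} use {z}
  B4 def {z} use {w}
  B5 def {y} use {z}
  B6 def {d} use {w}
  B7 def {z} use ∅
  B8 def {d} use {m}

Live sets:
  B0: in=∅ out={m,z}
  B1: in={m,z} out={m,w,z}
  B2: in={m,w} out={m,w}
  B3: in={m,w,z} out={m,w,z}
  B4: in={m,w} out={m,z}
  B5: in={z} out=∅
  B6: in={m,w} out={m}
  B7: in={m} out={m}
  B8: in={m} out=∅

live-out(B0) = ["m", "z"]

Answer: ["m", "z"]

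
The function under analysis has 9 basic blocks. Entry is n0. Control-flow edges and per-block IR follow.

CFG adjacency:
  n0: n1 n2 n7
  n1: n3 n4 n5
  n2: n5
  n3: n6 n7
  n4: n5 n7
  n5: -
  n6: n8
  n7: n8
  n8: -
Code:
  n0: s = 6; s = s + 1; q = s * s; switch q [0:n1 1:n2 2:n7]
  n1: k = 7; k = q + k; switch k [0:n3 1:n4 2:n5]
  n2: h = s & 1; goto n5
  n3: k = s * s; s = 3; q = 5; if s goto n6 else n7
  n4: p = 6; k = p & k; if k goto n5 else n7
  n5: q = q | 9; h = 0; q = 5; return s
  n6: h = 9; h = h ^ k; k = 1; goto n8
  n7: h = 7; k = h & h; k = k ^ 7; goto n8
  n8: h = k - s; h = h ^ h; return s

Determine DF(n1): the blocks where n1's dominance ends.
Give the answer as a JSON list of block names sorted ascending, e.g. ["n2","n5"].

Answer: ["n5", "n7", "n8"]

Analysis:
idom tree: n1←n0 n2←n0 n3←n1 n4←n1 n5←n0 n6←n3 n7←n0 n8←n0
Dom∩ at merges:
  n5: preds {n1,n2,n4}: {n0,n1} ∩ {n0,n2} ∩ {n0,n1,n4} = {n0}; idom=n0
  n7: preds {n0,n3,n4}: {n0} ∩ {n0,n1,n3} ∩ {n0,n1,n4} = {n0}; idom=n0
  n8: preds {n6,n7}: {n0,n1,n3,n6} ∩ {n0,n7} = {n0}; idom=n0

DF derivation:
  join n5 pred n1: n1 stop@n0
  join n5 pred n2: n2 stop@n0
  join n5 pred n4: n4→n1 stop@n0
  join n7 pred n0: · stop@n0
  join n7 pred n3: n3→n1 stop@n0
  join n7 pred n4: n4→n1 stop@n0
  join n8 pred n6: n6→n3→n1 stop@n0
  join n8 pred n7: n7 stop@n0
  DF(n0)=∅
  DF(n1)={n5,n7,n8}
  DF(n2)={n5}
  DF(n3)={n7,n8}
  DF(n4)={n5,n7}
  DF(n5)=∅
  DF(n6)={n8}
  DF(n7)={n8}
  DF(n8)=∅

DF(n1) = ["n5", "n7", "n8"]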